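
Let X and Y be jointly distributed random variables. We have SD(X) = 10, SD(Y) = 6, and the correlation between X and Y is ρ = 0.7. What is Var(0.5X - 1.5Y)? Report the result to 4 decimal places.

43.0000

Var(X) = (10)² = 100;  Var(Y) = (6)² = 36
Cov(X,Y) = ρ·SD(X)·SD(Y) = 0.7·10·6 = 42
Var(0.5X - 1.5Y) = (0.5)²·Var(X) + (-1.5)²·Var(Y) + 2·(0.5)·(-1.5)·Cov(X,Y)
= 0.25·100 + 2.25·36 + -1.5·42 = 43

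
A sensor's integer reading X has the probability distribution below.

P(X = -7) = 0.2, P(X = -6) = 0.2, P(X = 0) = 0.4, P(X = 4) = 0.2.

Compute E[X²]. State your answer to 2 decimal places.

20.20

E[X²] = (-7)²(0.2) + (-6)²(0.2) + (0)²(0.4) + (4)²(0.2) = 20.2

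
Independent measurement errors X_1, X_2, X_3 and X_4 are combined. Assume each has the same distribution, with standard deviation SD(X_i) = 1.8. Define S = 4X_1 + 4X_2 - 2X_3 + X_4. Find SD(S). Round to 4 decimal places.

Var(X_i) = (1.8)² = 3.24
By independence, Var(S) = (4)²Var(X_1) + (4)²Var(X_2) + (-2)²Var(X_3) + (1)²Var(X_4)
= (4)²·3.24 + (4)²·3.24 + (-2)²·3.24 + (1)²·3.24 = 119.88
SD(S) = √119.88 ≈ 10.9490

10.9490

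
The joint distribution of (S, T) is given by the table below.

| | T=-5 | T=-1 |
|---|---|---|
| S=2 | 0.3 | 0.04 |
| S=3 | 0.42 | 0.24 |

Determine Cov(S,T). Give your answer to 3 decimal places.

E[S] = 2.66,  E[T] = -3.88
E[ST] = -10.1
Cov(S,T) = E[ST] − E[S]E[T] = -10.1 − (2.66)(-3.88) = 0.2208

0.221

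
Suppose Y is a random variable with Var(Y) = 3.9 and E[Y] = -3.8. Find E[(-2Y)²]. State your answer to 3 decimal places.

E[-2Y] = -2·-3.8 = 7.6
Var(-2Y) = (-2)²·3.9 = 15.6
E[(-2Y)²] = Var((-2Y)) + (E[(-2Y)])² = 15.6 + (7.6)² = 73.36

73.360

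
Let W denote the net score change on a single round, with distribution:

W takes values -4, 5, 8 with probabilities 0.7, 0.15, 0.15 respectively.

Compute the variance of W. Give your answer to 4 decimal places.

E[W] = (-4)(0.7) + (5)(0.15) + (8)(0.15) = -0.85
E[W²] = (-4)²(0.7) + (5)²(0.15) + (8)²(0.15) = 24.55
var(W) = E[W²] − (E[W])² = 24.55 − (-0.85)² = 23.8275

23.8275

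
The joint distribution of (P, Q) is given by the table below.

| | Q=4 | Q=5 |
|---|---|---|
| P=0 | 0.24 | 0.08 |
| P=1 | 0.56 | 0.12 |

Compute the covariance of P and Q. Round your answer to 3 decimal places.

-0.016

E[P] = 0.68,  E[Q] = 4.2
E[PQ] = 2.84
cov(P,Q) = E[PQ] − E[P]E[Q] = 2.84 − (0.68)(4.2) = -0.016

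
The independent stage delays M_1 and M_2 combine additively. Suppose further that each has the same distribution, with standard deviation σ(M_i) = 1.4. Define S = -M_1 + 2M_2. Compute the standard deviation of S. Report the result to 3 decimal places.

3.130

Var(M_i) = (1.4)² = 1.96
By independence, Var(S) = (-1)²Var(M_1) + (2)²Var(M_2)
= (-1)²·1.96 + (2)²·1.96 = 9.8
σ(S) = √9.8 ≈ 3.130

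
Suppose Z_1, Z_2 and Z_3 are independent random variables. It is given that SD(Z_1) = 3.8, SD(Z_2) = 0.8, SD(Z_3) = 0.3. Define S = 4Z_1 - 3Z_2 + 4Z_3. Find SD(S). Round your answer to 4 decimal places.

Var(Z_1) = 14.44, Var(Z_2) = 0.64, Var(Z_3) = 0.09
By independence, Var(S) = (4)²Var(Z_1) + (-3)²Var(Z_2) + (4)²Var(Z_3)
= (4)²·14.44 + (-3)²·0.64 + (4)²·0.09 = 238.24
SD(S) = √238.24 ≈ 15.4350

15.4350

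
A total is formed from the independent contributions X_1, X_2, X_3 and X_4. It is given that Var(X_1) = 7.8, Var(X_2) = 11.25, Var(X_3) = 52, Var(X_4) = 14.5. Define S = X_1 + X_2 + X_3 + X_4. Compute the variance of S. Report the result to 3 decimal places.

85.550

By independence, Var(S) = (1)²Var(X_1) + (1)²Var(X_2) + (1)²Var(X_3) + (1)²Var(X_4)
= (1)²·7.8 + (1)²·11.25 + (1)²·52 + (1)²·14.5 = 85.55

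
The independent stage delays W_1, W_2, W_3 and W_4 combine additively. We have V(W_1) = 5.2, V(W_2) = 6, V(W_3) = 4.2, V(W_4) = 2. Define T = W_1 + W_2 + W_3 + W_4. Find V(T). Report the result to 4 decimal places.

By independence, V(T) = (1)²V(W_1) + (1)²V(W_2) + (1)²V(W_3) + (1)²V(W_4)
= (1)²·5.2 + (1)²·6 + (1)²·4.2 + (1)²·2 = 17.4

17.4000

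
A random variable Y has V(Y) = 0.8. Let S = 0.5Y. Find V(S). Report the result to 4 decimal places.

0.2000

V(0.5Y) = (0.5)²·V(Y) = 0.25·0.8 = 0.2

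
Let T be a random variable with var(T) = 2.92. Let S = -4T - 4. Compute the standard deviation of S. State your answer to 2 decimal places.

var(-4T - 4) = (-4)²·2.92 = 46.72
sd(S) = √46.72 ≈ 6.84

6.84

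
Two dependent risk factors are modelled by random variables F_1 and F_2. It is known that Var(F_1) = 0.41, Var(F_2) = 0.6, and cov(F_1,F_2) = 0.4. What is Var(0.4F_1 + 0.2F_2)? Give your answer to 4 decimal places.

Var(0.4F_1 + 0.2F_2) = (0.4)²·Var(F_1) + (0.2)²·Var(F_2) + 2·(0.4)·(0.2)·cov(F_1,F_2)
= 0.16·0.41 + 0.04·0.6 + 0.16·0.4 = 0.1536

0.1536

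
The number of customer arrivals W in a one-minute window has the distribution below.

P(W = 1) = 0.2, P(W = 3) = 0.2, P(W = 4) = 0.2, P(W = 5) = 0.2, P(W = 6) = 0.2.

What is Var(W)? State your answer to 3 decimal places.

E[W] = (1)(0.2) + (3)(0.2) + (4)(0.2) + (5)(0.2) + (6)(0.2) = 3.8
E[W²] = (1)²(0.2) + (3)²(0.2) + (4)²(0.2) + (5)²(0.2) + (6)²(0.2) = 17.4
Var(W) = E[W²] − (E[W])² = 17.4 − (3.8)² = 2.96

2.960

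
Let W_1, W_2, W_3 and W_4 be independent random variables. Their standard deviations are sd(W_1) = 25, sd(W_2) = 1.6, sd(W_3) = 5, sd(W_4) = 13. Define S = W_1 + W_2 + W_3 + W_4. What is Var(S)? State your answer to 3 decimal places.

821.560

Var(W_1) = 625, Var(W_2) = 2.56, Var(W_3) = 25, Var(W_4) = 169
By independence, Var(S) = (1)²Var(W_1) + (1)²Var(W_2) + (1)²Var(W_3) + (1)²Var(W_4)
= (1)²·625 + (1)²·2.56 + (1)²·25 + (1)²·169 = 821.56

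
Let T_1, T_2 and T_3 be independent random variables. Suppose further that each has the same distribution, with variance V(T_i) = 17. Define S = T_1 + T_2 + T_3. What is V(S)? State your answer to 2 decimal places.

51.00

By independence, V(S) = (1)²V(T_1) + (1)²V(T_2) + (1)²V(T_3)
= (1)²·17 + (1)²·17 + (1)²·17 = 51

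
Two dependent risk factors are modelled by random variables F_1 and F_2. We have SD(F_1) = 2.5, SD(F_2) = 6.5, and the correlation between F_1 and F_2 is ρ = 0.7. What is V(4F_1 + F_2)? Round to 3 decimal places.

V(F_1) = (2.5)² = 6.25;  V(F_2) = (6.5)² = 42.25
Cov(F_1,F_2) = ρ·SD(F_1)·SD(F_2) = 0.7·2.5·6.5 = 11.375
V(4F_1 + F_2) = (4)²·V(F_1) + (1)²·V(F_2) + 2·(4)·(1)·Cov(F_1,F_2)
= 16·6.25 + 1·42.25 + 8·11.375 = 233.25

233.250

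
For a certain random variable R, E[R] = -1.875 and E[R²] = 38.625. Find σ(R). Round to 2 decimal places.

Var(R) = 38.625 − (-1.875)² = 35.109375
σ(R) = √35.109375 ≈ 5.93

5.93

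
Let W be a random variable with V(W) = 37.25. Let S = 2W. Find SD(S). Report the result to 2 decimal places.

12.21

V(2W) = (2)²·37.25 = 149
SD(S) = √149 ≈ 12.21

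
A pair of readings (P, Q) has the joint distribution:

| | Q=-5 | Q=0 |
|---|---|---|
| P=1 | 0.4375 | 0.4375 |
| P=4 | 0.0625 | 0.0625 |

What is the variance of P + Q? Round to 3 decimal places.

7.234

E[P] = 1.375,  E[Q] = -2.5,  E[PQ] = -3.4375
V(P) = 2.875 − (1.375)² = 0.984375;  V(Q) = 12.5 − (-2.5)² = 6.25
cov(P,Q) = -3.4375 − (1.375)(-2.5) = 0
V(P + Q) = (1)²·0.984375 + (1)²·6.25 + 2·(1)·(1)·0 = 7.234375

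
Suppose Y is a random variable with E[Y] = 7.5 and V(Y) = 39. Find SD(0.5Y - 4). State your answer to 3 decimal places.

3.122

V(0.5Y - 4) = (0.5)²·39 = 9.75
SD(0.5Y - 4) = √9.75 ≈ 3.122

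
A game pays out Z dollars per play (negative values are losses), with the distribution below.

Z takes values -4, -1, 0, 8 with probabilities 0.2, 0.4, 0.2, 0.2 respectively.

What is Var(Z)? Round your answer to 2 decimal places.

E[Z] = (-4)(0.2) + (-1)(0.4) + (0)(0.2) + (8)(0.2) = 0.4
E[Z²] = (-4)²(0.2) + (-1)²(0.4) + (0)²(0.2) + (8)²(0.2) = 16.4
Var(Z) = E[Z²] − (E[Z])² = 16.4 − (0.4)² = 16.24

16.24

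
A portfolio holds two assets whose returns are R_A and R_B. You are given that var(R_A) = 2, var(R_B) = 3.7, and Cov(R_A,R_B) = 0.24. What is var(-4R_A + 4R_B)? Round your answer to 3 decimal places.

var(-4R_A + 4R_B) = (-4)²·var(R_A) + (4)²·var(R_B) + 2·(-4)·(4)·Cov(R_A,R_B)
= 16·2 + 16·3.7 + -32·0.24 = 83.52

83.520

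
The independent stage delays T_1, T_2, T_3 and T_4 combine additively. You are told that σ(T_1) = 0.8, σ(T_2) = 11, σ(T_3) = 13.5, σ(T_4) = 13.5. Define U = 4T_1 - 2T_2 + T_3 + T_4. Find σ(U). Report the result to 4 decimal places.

Var(T_1) = 0.64, Var(T_2) = 121, Var(T_3) = 182.25, Var(T_4) = 182.25
By independence, Var(U) = (4)²Var(T_1) + (-2)²Var(T_2) + (1)²Var(T_3) + (1)²Var(T_4)
= (4)²·0.64 + (-2)²·121 + (1)²·182.25 + (1)²·182.25 = 858.74
σ(U) = √858.74 ≈ 29.3043

29.3043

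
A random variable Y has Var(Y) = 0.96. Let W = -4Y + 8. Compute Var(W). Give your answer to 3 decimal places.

15.360

Var(-4Y + 8) = (-4)²·Var(Y) = 16·0.96 = 15.36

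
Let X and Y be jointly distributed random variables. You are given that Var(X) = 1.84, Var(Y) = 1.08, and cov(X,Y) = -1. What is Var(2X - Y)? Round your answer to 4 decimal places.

Var(2X - Y) = (2)²·Var(X) + (-1)²·Var(Y) + 2·(2)·(-1)·cov(X,Y)
= 4·1.84 + 1·1.08 + -4·-1 = 12.44

12.4400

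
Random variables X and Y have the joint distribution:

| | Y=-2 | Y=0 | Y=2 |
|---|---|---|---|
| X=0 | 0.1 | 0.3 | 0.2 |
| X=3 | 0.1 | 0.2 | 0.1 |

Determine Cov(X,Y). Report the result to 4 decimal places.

-0.2400

E[X] = 1.2,  E[Y] = 0.2
E[XY] = 0
Cov(X,Y) = E[XY] − E[X]E[Y] = 0 − (1.2)(0.2) = -0.24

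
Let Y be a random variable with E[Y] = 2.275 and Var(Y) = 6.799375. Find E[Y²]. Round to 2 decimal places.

11.98

E[Y²] = Var(Y) + (E[Y])² = 6.799375 + (2.275)² = 11.975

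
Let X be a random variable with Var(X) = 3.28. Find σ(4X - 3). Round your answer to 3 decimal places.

Var(4X - 3) = (4)²·3.28 = 52.48
σ(4X - 3) = √52.48 ≈ 7.244

7.244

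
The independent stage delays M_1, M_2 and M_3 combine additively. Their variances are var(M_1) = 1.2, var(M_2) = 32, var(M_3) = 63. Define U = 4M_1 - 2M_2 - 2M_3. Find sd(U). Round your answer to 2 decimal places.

19.98

By independence, var(U) = (4)²var(M_1) + (-2)²var(M_2) + (-2)²var(M_3)
= (4)²·1.2 + (-2)²·32 + (-2)²·63 = 399.2
sd(U) = √399.2 ≈ 19.98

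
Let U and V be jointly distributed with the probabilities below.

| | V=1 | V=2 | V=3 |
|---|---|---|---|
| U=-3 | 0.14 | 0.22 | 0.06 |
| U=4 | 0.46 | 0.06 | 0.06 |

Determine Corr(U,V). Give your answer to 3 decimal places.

E[U] = 1.06,  E[V] = 1.52
E[UV] = 0.76
cov(U,V) = E[UV] − E[U]E[V] = 0.76 − (1.06)(1.52) = -0.8512
var(U) = 11.9364,  var(V) = 0.4896
ρ = -0.8512 / √(11.9364·0.4896) ≈ -0.352

-0.352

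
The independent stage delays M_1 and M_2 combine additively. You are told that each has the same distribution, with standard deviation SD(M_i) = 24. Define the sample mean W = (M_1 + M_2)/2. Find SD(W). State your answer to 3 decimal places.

16.971

Var(M_i) = (24)² = 576
By independence, Var(W) = (0.5)²Var(M_1) + (0.5)²Var(M_2)
= (0.5)²·576 + (0.5)²·576 = 288
SD(W) = √288 ≈ 16.971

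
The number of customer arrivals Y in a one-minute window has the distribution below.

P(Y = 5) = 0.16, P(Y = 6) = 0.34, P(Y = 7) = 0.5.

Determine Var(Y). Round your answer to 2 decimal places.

0.54

E[Y] = (5)(0.16) + (6)(0.34) + (7)(0.5) = 6.34
E[Y²] = (5)²(0.16) + (6)²(0.34) + (7)²(0.5) = 40.74
Var(Y) = E[Y²] − (E[Y])² = 40.74 − (6.34)² = 0.5444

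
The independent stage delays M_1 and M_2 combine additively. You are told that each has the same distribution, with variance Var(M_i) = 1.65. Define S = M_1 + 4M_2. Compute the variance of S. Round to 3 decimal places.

28.050

By independence, Var(S) = (1)²Var(M_1) + (4)²Var(M_2)
= (1)²·1.65 + (4)²·1.65 = 28.05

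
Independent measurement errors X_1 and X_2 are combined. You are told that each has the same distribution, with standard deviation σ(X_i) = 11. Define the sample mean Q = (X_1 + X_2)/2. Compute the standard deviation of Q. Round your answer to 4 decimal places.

Var(X_i) = (11)² = 121
By independence, Var(Q) = (0.5)²Var(X_1) + (0.5)²Var(X_2)
= (0.5)²·121 + (0.5)²·121 = 60.5
σ(Q) = √60.5 ≈ 7.7782

7.7782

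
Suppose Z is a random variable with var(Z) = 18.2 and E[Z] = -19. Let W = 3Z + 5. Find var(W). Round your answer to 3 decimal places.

var(3Z + 5) = (3)²·var(Z) = 9·18.2 = 163.8

163.800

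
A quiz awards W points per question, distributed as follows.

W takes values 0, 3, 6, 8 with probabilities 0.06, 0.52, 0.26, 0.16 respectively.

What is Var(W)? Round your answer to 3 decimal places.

E[W] = (0)(0.06) + (3)(0.52) + (6)(0.26) + (8)(0.16) = 4.4
E[W²] = (0)²(0.06) + (3)²(0.52) + (6)²(0.26) + (8)²(0.16) = 24.28
Var(W) = E[W²] − (E[W])² = 24.28 − (4.4)² = 4.92

4.920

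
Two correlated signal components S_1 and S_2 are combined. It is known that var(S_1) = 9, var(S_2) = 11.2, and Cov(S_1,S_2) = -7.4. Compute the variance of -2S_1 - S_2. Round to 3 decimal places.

17.600

var(-2S_1 - S_2) = (-2)²·var(S_1) + (-1)²·var(S_2) + 2·(-2)·(-1)·Cov(S_1,S_2)
= 4·9 + 1·11.2 + 4·-7.4 = 17.6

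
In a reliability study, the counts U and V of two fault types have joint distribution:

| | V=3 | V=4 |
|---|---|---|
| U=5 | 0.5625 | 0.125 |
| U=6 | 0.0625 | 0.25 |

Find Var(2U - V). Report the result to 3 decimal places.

E[U] = 5.3125,  E[V] = 3.375,  E[UV] = 18.0625
Var(U) = 28.4375 − (5.3125)² = 0.21484375;  Var(V) = 11.625 − (3.375)² = 0.234375
Cov(U,V) = 18.0625 − (5.3125)(3.375) = 0.1328125
Var(2U - V) = (2)²·0.21484375 + (-1)²·0.234375 + 2·(2)·(-1)·0.1328125 = 0.5625

0.563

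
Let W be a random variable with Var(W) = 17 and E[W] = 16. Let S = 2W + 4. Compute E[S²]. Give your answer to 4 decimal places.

1364.0000

E[2W + 4] = 2·16 + 4 = 36
Var(2W + 4) = (2)²·17 = 68
E[S²] = Var(S) + (E[S])² = 68 + (36)² = 1364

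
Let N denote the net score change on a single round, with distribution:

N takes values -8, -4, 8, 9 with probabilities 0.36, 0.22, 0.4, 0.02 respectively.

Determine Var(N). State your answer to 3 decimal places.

E[N] = (-8)(0.36) + (-4)(0.22) + (8)(0.4) + (9)(0.02) = -0.38
E[N²] = (-8)²(0.36) + (-4)²(0.22) + (8)²(0.4) + (9)²(0.02) = 53.78
Var(N) = E[N²] − (E[N])² = 53.78 − (-0.38)² = 53.6356

53.636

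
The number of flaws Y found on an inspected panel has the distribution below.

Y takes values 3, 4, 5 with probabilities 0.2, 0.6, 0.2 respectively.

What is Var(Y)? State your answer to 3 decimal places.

0.400

E[Y] = (3)(0.2) + (4)(0.6) + (5)(0.2) = 4
E[Y²] = (3)²(0.2) + (4)²(0.6) + (5)²(0.2) = 16.4
Var(Y) = E[Y²] − (E[Y])² = 16.4 − (4)² = 0.4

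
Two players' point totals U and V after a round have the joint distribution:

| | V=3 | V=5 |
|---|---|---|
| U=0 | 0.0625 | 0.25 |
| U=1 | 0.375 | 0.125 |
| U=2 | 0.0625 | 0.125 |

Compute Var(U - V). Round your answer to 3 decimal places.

1.734

E[U] = 0.875,  E[V] = 4,  E[UV] = 3.375
Var(U) = 1.25 − (0.875)² = 0.484375;  Var(V) = 17 − (4)² = 1
cov(U,V) = 3.375 − (0.875)(4) = -0.125
Var(U - V) = (1)²·0.484375 + (-1)²·1 + 2·(1)·(-1)·-0.125 = 1.734375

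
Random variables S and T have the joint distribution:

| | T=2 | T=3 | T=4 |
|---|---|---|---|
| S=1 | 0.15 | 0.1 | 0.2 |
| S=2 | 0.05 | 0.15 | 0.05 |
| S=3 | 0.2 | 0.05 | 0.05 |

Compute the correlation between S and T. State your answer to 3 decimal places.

E[S] = 1.85,  E[T] = 2.9
E[ST] = 5.15
Cov(S,T) = E[ST] − E[S]E[T] = 5.15 − (1.85)(2.9) = -0.215
Var(S) = 0.7275,  Var(T) = 0.69
ρ = -0.215 / √(0.7275·0.69) ≈ -0.303

-0.303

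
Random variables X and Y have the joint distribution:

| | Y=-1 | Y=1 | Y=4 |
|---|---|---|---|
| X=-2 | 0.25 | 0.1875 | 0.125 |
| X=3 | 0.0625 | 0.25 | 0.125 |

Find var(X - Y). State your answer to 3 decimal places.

7.684

E[X] = 0.1875,  E[Y] = 1.125,  E[XY] = 1.1875
var(X) = 6.1875 − (0.1875)² = 6.15234375;  var(Y) = 4.75 − (1.125)² = 3.484375
cov(X,Y) = 1.1875 − (0.1875)(1.125) = 0.9765625
var(X - Y) = (1)²·6.15234375 + (-1)²·3.484375 + 2·(1)·(-1)·0.9765625 = 7.68359375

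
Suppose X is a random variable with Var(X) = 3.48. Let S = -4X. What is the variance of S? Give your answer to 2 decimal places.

Var(-4X) = (-4)²·Var(X) = 16·3.48 = 55.68

55.68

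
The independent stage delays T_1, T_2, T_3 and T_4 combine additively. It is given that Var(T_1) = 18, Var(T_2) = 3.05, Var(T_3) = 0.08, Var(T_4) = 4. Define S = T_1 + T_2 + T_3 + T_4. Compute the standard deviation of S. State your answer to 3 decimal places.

By independence, Var(S) = (1)²Var(T_1) + (1)²Var(T_2) + (1)²Var(T_3) + (1)²Var(T_4)
= (1)²·18 + (1)²·3.05 + (1)²·0.08 + (1)²·4 = 25.13
SD(S) = √25.13 ≈ 5.013

5.013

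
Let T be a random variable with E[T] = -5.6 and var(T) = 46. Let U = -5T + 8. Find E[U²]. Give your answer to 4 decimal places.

2446.0000

E[-5T + 8] = -5·-5.6 + 8 = 36
var(-5T + 8) = (-5)²·46 = 1150
E[U²] = var(U) + (E[U])² = 1150 + (36)² = 2446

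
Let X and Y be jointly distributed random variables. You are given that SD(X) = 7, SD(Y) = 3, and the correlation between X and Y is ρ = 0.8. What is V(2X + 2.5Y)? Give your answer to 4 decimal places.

420.2500

V(X) = (7)² = 49;  V(Y) = (3)² = 9
Cov(X,Y) = ρ·SD(X)·SD(Y) = 0.8·7·3 = 16.8
V(2X + 2.5Y) = (2)²·V(X) + (2.5)²·V(Y) + 2·(2)·(2.5)·Cov(X,Y)
= 4·49 + 6.25·9 + 10·16.8 = 420.25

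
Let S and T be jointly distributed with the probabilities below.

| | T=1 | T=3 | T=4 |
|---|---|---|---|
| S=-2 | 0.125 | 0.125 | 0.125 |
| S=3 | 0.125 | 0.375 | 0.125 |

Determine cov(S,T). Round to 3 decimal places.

0.156

E[S] = 1.125,  E[T] = 2.75
E[ST] = 3.25
cov(S,T) = E[ST] − E[S]E[T] = 3.25 − (1.125)(2.75) = 0.15625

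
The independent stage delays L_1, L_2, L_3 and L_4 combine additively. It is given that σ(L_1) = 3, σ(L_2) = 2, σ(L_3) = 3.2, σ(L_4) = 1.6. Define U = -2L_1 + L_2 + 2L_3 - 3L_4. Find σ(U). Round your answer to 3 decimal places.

var(L_1) = 9, var(L_2) = 4, var(L_3) = 10.24, var(L_4) = 2.56
By independence, var(U) = (-2)²var(L_1) + (1)²var(L_2) + (2)²var(L_3) + (-3)²var(L_4)
= (-2)²·9 + (1)²·4 + (2)²·10.24 + (-3)²·2.56 = 104
σ(U) = √104 ≈ 10.198

10.198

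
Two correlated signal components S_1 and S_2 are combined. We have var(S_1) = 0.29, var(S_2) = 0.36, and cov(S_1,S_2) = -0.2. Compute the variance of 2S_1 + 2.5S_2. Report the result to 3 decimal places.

1.410

var(2S_1 + 2.5S_2) = (2)²·var(S_1) + (2.5)²·var(S_2) + 2·(2)·(2.5)·cov(S_1,S_2)
= 4·0.29 + 6.25·0.36 + 10·-0.2 = 1.41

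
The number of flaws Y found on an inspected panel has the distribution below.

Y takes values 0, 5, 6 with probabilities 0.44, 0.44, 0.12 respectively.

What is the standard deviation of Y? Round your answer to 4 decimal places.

E[Y] = (0)(0.44) + (5)(0.44) + (6)(0.12) = 2.92
E[Y²] = (0)²(0.44) + (5)²(0.44) + (6)²(0.12) = 15.32
var(Y) = E[Y²] − (E[Y])² = 15.32 − (2.92)² = 6.7936
SD(Y) = √6.7936 ≈ 2.6065

2.6065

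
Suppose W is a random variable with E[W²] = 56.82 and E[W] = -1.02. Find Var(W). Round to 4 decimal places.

55.7796

Var(W) = 56.82 − (-1.02)² = 55.7796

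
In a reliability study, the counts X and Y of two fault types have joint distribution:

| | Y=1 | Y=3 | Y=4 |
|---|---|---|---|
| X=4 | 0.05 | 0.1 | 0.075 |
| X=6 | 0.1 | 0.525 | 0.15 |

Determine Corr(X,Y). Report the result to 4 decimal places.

0.0215

E[X] = 5.55,  E[Y] = 2.925
E[XY] = 16.25
Cov(X,Y) = E[XY] − E[X]E[Y] = 16.25 − (5.55)(2.925) = 0.01625
V(X) = 0.6975,  V(Y) = 0.819375
ρ = 0.01625 / √(0.6975·0.819375) ≈ 0.0215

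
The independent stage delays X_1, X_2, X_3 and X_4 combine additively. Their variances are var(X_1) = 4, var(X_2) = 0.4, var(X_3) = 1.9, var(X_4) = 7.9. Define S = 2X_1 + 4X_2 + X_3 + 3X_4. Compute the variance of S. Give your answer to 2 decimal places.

95.40

By independence, var(S) = (2)²var(X_1) + (4)²var(X_2) + (1)²var(X_3) + (3)²var(X_4)
= (2)²·4 + (4)²·0.4 + (1)²·1.9 + (3)²·7.9 = 95.4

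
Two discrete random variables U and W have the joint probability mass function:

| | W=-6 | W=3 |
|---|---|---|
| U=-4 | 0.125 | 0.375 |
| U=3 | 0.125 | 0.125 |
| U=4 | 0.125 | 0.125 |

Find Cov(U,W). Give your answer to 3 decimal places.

E[U] = -0.25,  E[W] = -0.375
E[UW] = -4.125
Cov(U,W) = E[UW] − E[U]E[W] = -4.125 − (-0.25)(-0.375) = -4.21875

-4.219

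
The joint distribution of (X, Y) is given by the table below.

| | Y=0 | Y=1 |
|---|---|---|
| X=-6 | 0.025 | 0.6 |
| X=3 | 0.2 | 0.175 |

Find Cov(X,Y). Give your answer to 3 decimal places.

-1.041

E[X] = -2.625,  E[Y] = 0.775
E[XY] = -3.075
Cov(X,Y) = E[XY] − E[X]E[Y] = -3.075 − (-2.625)(0.775) = -1.040625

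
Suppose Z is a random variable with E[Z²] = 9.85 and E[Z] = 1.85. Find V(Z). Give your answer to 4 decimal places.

6.4275

V(Z) = 9.85 − (1.85)² = 6.4275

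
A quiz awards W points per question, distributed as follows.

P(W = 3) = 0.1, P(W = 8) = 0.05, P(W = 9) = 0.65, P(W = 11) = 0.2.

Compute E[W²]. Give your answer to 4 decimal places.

80.9500

E[W²] = (3)²(0.1) + (8)²(0.05) + (9)²(0.65) + (11)²(0.2) = 80.95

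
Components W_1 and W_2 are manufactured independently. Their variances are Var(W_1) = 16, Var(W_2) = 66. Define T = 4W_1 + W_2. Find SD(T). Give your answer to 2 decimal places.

17.94

By independence, Var(T) = (4)²Var(W_1) + (1)²Var(W_2)
= (4)²·16 + (1)²·66 = 322
SD(T) = √322 ≈ 17.94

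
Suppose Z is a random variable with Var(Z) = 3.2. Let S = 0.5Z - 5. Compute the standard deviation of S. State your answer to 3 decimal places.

Var(0.5Z - 5) = (0.5)²·3.2 = 0.8
SD(S) = √0.8 ≈ 0.894

0.894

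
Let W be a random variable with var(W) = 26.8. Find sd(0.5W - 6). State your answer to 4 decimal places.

2.5884

var(0.5W - 6) = (0.5)²·26.8 = 6.7
sd(0.5W - 6) = √6.7 ≈ 2.5884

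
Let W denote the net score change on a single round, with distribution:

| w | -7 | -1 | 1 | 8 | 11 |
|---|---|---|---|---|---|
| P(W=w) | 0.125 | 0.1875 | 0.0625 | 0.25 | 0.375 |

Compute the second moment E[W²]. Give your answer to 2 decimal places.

67.75

E[W²] = (-7)²(0.125) + (-1)²(0.1875) + (1)²(0.0625) + (8)²(0.25) + (11)²(0.375) = 67.75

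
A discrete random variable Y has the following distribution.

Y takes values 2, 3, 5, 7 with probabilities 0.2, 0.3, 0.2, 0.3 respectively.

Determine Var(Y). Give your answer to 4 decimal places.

E[Y] = (2)(0.2) + (3)(0.3) + (5)(0.2) + (7)(0.3) = 4.4
E[Y²] = (2)²(0.2) + (3)²(0.3) + (5)²(0.2) + (7)²(0.3) = 23.2
Var(Y) = E[Y²] − (E[Y])² = 23.2 − (4.4)² = 3.84

3.8400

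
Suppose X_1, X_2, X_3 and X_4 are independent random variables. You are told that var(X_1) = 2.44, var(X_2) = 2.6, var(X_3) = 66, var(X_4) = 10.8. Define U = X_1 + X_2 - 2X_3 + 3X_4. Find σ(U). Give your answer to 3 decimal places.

By independence, var(U) = (1)²var(X_1) + (1)²var(X_2) + (-2)²var(X_3) + (3)²var(X_4)
= (1)²·2.44 + (1)²·2.6 + (-2)²·66 + (3)²·10.8 = 366.24
σ(U) = √366.24 ≈ 19.137

19.137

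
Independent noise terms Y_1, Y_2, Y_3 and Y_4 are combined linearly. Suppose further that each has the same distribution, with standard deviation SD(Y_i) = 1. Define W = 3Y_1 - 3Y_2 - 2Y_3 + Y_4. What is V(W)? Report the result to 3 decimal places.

V(Y_i) = (1)² = 1
By independence, V(W) = (3)²V(Y_1) + (-3)²V(Y_2) + (-2)²V(Y_3) + (1)²V(Y_4)
= (3)²·1 + (-3)²·1 + (-2)²·1 + (1)²·1 = 23

23.000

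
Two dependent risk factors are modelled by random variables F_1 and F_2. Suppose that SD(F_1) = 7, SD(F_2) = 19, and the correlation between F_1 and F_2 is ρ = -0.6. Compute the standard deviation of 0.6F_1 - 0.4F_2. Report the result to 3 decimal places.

Var(F_1) = (7)² = 49;  Var(F_2) = (19)² = 361
cov(F_1,F_2) = ρ·SD(F_1)·SD(F_2) = -0.6·7·19 = -79.8
Var(0.6F_1 - 0.4F_2) = (0.6)²·Var(F_1) + (-0.4)²·Var(F_2) + 2·(0.6)·(-0.4)·cov(F_1,F_2)
= 0.36·49 + 0.16·361 + -0.48·-79.8 = 113.704
SD(0.6F_1 - 0.4F_2) = √113.704 ≈ 10.663

10.663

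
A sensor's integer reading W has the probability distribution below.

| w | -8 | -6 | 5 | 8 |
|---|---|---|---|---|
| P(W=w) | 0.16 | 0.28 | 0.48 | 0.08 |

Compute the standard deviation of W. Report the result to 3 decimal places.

E[W] = (-8)(0.16) + (-6)(0.28) + (5)(0.48) + (8)(0.08) = 0.08
E[W²] = (-8)²(0.16) + (-6)²(0.28) + (5)²(0.48) + (8)²(0.08) = 37.44
Var(W) = E[W²] − (E[W])² = 37.44 − (0.08)² = 37.4336
σ(W) = √37.4336 ≈ 6.118

6.118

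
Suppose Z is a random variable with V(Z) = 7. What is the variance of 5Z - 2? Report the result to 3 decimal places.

V(5Z - 2) = (5)²·V(Z) = 25·7 = 175

175.000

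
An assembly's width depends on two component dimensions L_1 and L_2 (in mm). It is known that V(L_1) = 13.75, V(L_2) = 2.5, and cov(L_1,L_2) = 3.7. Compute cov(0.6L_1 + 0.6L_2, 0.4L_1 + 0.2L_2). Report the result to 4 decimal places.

4.9320

cov(0.6L_1 + 0.6L_2, 0.4L_1 + 0.2L_2) = (0.6)(0.4)V(L_1) + (0.6)(0.2)V(L_2) + [(0.6)(0.2) + (0.6)(0.4)]cov(L_1,L_2)
= 0.24·13.75 + 0.12·2.5 + 0.36·3.7 = 4.932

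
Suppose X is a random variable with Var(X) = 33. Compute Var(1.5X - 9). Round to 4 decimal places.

Var(1.5X - 9) = (1.5)²·Var(X) = 2.25·33 = 74.25

74.2500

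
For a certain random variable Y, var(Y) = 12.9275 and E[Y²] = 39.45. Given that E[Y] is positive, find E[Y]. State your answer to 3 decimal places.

5.150

(E[Y])² = E[Y²] − var(Y) = 39.45 − 12.9275 = 26.5225
E[Y] = √26.5225 = 5.15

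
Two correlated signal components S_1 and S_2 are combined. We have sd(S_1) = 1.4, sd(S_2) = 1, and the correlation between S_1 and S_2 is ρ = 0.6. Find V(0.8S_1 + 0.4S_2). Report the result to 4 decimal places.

V(S_1) = (1.4)² = 1.96;  V(S_2) = (1)² = 1
cov(S_1,S_2) = ρ·sd(S_1)·sd(S_2) = 0.6·1.4·1 = 0.84
V(0.8S_1 + 0.4S_2) = (0.8)²·V(S_1) + (0.4)²·V(S_2) + 2·(0.8)·(0.4)·cov(S_1,S_2)
= 0.64·1.96 + 0.16·1 + 0.64·0.84 = 1.952

1.9520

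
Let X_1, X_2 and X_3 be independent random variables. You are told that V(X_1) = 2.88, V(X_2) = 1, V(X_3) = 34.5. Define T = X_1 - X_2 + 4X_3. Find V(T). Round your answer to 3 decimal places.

555.880

By independence, V(T) = (1)²V(X_1) + (-1)²V(X_2) + (4)²V(X_3)
= (1)²·2.88 + (-1)²·1 + (4)²·34.5 = 555.88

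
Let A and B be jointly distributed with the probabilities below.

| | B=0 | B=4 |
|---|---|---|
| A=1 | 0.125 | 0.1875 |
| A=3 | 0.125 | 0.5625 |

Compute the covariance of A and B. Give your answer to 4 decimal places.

E[A] = 2.375,  E[B] = 3
E[AB] = 7.5
Cov(A,B) = E[AB] − E[A]E[B] = 7.5 − (2.375)(3) = 0.375

0.3750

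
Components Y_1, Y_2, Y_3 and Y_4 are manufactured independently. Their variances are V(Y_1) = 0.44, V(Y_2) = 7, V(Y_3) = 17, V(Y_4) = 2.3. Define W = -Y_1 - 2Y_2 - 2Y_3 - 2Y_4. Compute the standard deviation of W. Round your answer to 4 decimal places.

10.2781

By independence, V(W) = (-1)²V(Y_1) + (-2)²V(Y_2) + (-2)²V(Y_3) + (-2)²V(Y_4)
= (-1)²·0.44 + (-2)²·7 + (-2)²·17 + (-2)²·2.3 = 105.64
SD(W) = √105.64 ≈ 10.2781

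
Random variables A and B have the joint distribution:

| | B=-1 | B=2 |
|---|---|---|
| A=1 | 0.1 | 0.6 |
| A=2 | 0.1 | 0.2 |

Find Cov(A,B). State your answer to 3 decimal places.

-0.120

E[A] = 1.3,  E[B] = 1.4
E[AB] = 1.7
Cov(A,B) = E[AB] − E[A]E[B] = 1.7 − (1.3)(1.4) = -0.12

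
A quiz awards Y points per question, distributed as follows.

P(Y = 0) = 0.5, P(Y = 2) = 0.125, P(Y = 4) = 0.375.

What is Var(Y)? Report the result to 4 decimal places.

E[Y] = (0)(0.5) + (2)(0.125) + (4)(0.375) = 1.75
E[Y²] = (0)²(0.5) + (2)²(0.125) + (4)²(0.375) = 6.5
Var(Y) = E[Y²] − (E[Y])² = 6.5 − (1.75)² = 3.4375

3.4375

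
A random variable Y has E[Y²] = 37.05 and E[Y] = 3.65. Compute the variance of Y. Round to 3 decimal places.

23.728

Var(Y) = 37.05 − (3.65)² = 23.7275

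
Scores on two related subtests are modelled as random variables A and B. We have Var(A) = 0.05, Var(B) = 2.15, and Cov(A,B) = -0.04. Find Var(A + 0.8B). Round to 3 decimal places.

1.362

Var(A + 0.8B) = (1)²·Var(A) + (0.8)²·Var(B) + 2·(1)·(0.8)·Cov(A,B)
= 1·0.05 + 0.64·2.15 + 1.6·-0.04 = 1.362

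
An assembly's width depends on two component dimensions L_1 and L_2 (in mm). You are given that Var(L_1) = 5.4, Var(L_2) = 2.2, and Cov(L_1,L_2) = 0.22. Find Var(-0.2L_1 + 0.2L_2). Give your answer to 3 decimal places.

0.286

Var(-0.2L_1 + 0.2L_2) = (-0.2)²·Var(L_1) + (0.2)²·Var(L_2) + 2·(-0.2)·(0.2)·Cov(L_1,L_2)
= 0.04·5.4 + 0.04·2.2 + -0.08·0.22 = 0.2864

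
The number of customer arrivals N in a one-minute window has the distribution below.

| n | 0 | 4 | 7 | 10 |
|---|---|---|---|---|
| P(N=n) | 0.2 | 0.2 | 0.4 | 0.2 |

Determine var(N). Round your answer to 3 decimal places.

E[N] = (0)(0.2) + (4)(0.2) + (7)(0.4) + (10)(0.2) = 5.6
E[N²] = (0)²(0.2) + (4)²(0.2) + (7)²(0.4) + (10)²(0.2) = 42.8
var(N) = E[N²] − (E[N])² = 42.8 − (5.6)² = 11.44

11.440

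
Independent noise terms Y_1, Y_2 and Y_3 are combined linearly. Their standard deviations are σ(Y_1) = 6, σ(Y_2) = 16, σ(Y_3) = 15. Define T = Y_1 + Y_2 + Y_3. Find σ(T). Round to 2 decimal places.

22.74

V(Y_1) = 36, V(Y_2) = 256, V(Y_3) = 225
By independence, V(T) = (1)²V(Y_1) + (1)²V(Y_2) + (1)²V(Y_3)
= (1)²·36 + (1)²·256 + (1)²·225 = 517
σ(T) = √517 ≈ 22.74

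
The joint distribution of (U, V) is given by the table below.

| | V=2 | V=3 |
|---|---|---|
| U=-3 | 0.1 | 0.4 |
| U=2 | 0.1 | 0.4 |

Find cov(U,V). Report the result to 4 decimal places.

0.0000

E[U] = -0.5,  E[V] = 2.8
E[UV] = -1.4
cov(U,V) = E[UV] − E[U]E[V] = -1.4 − (-0.5)(2.8) = 0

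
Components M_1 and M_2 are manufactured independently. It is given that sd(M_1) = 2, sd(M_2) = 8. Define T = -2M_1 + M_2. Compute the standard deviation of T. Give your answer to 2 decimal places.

8.94

V(M_1) = 4, V(M_2) = 64
By independence, V(T) = (-2)²V(M_1) + (1)²V(M_2)
= (-2)²·4 + (1)²·64 = 80
sd(T) = √80 ≈ 8.94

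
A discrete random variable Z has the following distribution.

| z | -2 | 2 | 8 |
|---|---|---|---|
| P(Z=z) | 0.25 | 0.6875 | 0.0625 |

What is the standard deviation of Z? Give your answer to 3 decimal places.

2.421

E[Z] = (-2)(0.25) + (2)(0.6875) + (8)(0.0625) = 1.375
E[Z²] = (-2)²(0.25) + (2)²(0.6875) + (8)²(0.0625) = 7.75
V(Z) = E[Z²] − (E[Z])² = 7.75 − (1.375)² = 5.859375
SD(Z) = √5.859375 ≈ 2.421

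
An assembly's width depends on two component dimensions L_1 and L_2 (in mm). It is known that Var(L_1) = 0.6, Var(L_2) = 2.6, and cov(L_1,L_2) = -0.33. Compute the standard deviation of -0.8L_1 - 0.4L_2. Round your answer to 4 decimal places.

0.7673

Var(-0.8L_1 - 0.4L_2) = (-0.8)²·Var(L_1) + (-0.4)²·Var(L_2) + 2·(-0.8)·(-0.4)·cov(L_1,L_2)
= 0.64·0.6 + 0.16·2.6 + 0.64·-0.33 = 0.5888
SD(-0.8L_1 - 0.4L_2) = √0.5888 ≈ 0.7673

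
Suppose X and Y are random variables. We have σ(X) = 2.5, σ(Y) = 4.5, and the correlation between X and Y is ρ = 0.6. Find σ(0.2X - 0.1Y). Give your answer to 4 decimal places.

V(X) = (2.5)² = 6.25;  V(Y) = (4.5)² = 20.25
Cov(X,Y) = ρ·σ(X)·σ(Y) = 0.6·2.5·4.5 = 6.75
V(0.2X - 0.1Y) = (0.2)²·V(X) + (-0.1)²·V(Y) + 2·(0.2)·(-0.1)·Cov(X,Y)
= 0.04·6.25 + 0.01·20.25 + -0.04·6.75 = 0.1825
σ(0.2X - 0.1Y) = √0.1825 ≈ 0.4272

0.4272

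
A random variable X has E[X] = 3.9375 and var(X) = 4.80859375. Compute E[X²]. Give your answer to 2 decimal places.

20.31

E[X²] = var(X) + (E[X])² = 4.80859375 + (3.9375)² = 20.3125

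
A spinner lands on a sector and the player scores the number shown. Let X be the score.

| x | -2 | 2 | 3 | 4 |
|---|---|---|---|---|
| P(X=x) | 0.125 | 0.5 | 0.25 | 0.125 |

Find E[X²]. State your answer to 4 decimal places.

6.7500

E[X²] = (-2)²(0.125) + (2)²(0.5) + (3)²(0.25) + (4)²(0.125) = 6.75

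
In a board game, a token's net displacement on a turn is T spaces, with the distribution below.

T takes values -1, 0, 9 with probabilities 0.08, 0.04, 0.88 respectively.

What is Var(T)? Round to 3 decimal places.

9.894

E[T] = (-1)(0.08) + (0)(0.04) + (9)(0.88) = 7.84
E[T²] = (-1)²(0.08) + (0)²(0.04) + (9)²(0.88) = 71.36
Var(T) = E[T²] − (E[T])² = 71.36 − (7.84)² = 9.8944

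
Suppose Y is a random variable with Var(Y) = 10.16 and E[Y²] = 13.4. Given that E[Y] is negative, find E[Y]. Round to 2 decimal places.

(E[Y])² = E[Y²] − Var(Y) = 13.4 − 10.16 = 3.24
E[Y] = −√3.24 = -1.8

-1.80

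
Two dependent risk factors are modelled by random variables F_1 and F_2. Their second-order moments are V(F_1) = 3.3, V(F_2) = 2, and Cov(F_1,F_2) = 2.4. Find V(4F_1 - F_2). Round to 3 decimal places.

V(4F_1 - F_2) = (4)²·V(F_1) + (-1)²·V(F_2) + 2·(4)·(-1)·Cov(F_1,F_2)
= 16·3.3 + 1·2 + -8·2.4 = 35.6

35.600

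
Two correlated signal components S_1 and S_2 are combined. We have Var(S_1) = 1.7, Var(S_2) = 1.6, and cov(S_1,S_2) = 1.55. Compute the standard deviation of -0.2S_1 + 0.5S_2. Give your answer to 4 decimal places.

Var(-0.2S_1 + 0.5S_2) = (-0.2)²·Var(S_1) + (0.5)²·Var(S_2) + 2·(-0.2)·(0.5)·cov(S_1,S_2)
= 0.04·1.7 + 0.25·1.6 + -0.2·1.55 = 0.158
SD(-0.2S_1 + 0.5S_2) = √0.158 ≈ 0.3975

0.3975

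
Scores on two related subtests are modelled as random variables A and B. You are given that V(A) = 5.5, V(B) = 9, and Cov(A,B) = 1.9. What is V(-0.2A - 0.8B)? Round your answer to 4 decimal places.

V(-0.2A - 0.8B) = (-0.2)²·V(A) + (-0.8)²·V(B) + 2·(-0.2)·(-0.8)·Cov(A,B)
= 0.04·5.5 + 0.64·9 + 0.32·1.9 = 6.588

6.5880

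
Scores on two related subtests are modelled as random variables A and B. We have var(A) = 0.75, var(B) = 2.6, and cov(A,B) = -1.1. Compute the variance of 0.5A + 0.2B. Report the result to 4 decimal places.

0.0715

var(0.5A + 0.2B) = (0.5)²·var(A) + (0.2)²·var(B) + 2·(0.5)·(0.2)·cov(A,B)
= 0.25·0.75 + 0.04·2.6 + 0.2·-1.1 = 0.0715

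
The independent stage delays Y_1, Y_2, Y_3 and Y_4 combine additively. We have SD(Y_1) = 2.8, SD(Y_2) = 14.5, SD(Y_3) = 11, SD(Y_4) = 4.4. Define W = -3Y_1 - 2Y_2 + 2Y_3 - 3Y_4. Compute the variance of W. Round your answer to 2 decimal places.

1569.80

Var(Y_1) = 7.84, Var(Y_2) = 210.25, Var(Y_3) = 121, Var(Y_4) = 19.36
By independence, Var(W) = (-3)²Var(Y_1) + (-2)²Var(Y_2) + (2)²Var(Y_3) + (-3)²Var(Y_4)
= (-3)²·7.84 + (-2)²·210.25 + (2)²·121 + (-3)²·19.36 = 1569.8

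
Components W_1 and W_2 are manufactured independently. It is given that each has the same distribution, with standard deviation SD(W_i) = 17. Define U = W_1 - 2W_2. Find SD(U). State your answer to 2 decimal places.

V(W_i) = (17)² = 289
By independence, V(U) = (1)²V(W_1) + (-2)²V(W_2)
= (1)²·289 + (-2)²·289 = 1445
SD(U) = √1445 ≈ 38.01

38.01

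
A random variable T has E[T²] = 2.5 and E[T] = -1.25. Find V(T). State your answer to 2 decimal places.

V(T) = 2.5 − (-1.25)² = 0.9375

0.94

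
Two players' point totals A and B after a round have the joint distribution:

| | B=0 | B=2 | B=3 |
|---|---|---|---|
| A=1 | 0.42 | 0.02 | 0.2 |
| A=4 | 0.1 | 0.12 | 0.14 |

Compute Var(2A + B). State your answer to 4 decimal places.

12.5284

E[A] = 2.08,  E[B] = 1.3,  E[AB] = 3.28
Var(A) = 6.4 − (2.08)² = 2.0736;  Var(B) = 3.62 − (1.3)² = 1.93
Cov(A,B) = 3.28 − (2.08)(1.3) = 0.576
Var(2A + B) = (2)²·2.0736 + (1)²·1.93 + 2·(2)·(1)·0.576 = 12.5284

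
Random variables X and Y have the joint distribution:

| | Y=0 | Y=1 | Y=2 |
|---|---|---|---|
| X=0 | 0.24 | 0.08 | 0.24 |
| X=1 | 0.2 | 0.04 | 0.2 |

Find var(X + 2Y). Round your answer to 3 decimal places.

3.766

E[X] = 0.44,  E[Y] = 1,  E[XY] = 0.44
var(X) = 0.44 − (0.44)² = 0.2464;  var(Y) = 1.88 − (1)² = 0.88
Cov(X,Y) = 0.44 − (0.44)(1) = 0
var(X + 2Y) = (1)²·0.2464 + (2)²·0.88 + 2·(1)·(2)·0 = 3.7664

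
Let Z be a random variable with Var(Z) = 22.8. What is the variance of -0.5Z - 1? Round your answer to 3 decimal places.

Var(-0.5Z - 1) = (-0.5)²·Var(Z) = 0.25·22.8 = 5.7

5.700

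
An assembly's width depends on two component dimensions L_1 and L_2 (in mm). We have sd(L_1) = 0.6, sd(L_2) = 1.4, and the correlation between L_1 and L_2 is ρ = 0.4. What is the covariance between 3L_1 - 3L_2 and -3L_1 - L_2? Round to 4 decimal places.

4.6560

Var(L_1) = (0.6)² = 0.36;  Var(L_2) = (1.4)² = 1.96
cov(L_1,L_2) = ρ·sd(L_1)·sd(L_2) = 0.4·0.6·1.4 = 0.336
cov(3L_1 - 3L_2, -3L_1 - L_2) = (3)(-3)Var(L_1) + (-3)(-1)Var(L_2) + [(3)(-1) + (-3)(-3)]cov(L_1,L_2)
= -9·0.36 + 3·1.96 + 6·0.336 = 4.656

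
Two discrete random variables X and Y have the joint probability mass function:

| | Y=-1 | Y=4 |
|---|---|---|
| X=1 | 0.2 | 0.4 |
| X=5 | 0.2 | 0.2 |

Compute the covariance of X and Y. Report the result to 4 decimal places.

E[X] = 2.6,  E[Y] = 2
E[XY] = 4.4
Cov(X,Y) = E[XY] − E[X]E[Y] = 4.4 − (2.6)(2) = -0.8

-0.8000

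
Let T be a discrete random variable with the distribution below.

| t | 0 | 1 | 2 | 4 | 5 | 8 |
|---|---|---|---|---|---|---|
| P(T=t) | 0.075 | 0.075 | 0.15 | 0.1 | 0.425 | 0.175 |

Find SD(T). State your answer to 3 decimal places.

2.369

E[T] = (0)(0.075) + (1)(0.075) + (2)(0.15) + (4)(0.1) + (5)(0.425) + (8)(0.175) = 4.3
E[T²] = (0)²(0.075) + (1)²(0.075) + (2)²(0.15) + (4)²(0.1) + (5)²(0.425) + (8)²(0.175) = 24.1
Var(T) = E[T²] − (E[T])² = 24.1 − (4.3)² = 5.61
SD(T) = √5.61 ≈ 2.369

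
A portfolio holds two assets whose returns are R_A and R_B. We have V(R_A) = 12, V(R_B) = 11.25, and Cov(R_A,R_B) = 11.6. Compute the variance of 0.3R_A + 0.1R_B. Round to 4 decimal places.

V(0.3R_A + 0.1R_B) = (0.3)²·V(R_A) + (0.1)²·V(R_B) + 2·(0.3)·(0.1)·Cov(R_A,R_B)
= 0.09·12 + 0.01·11.25 + 0.06·11.6 = 1.8885

1.8885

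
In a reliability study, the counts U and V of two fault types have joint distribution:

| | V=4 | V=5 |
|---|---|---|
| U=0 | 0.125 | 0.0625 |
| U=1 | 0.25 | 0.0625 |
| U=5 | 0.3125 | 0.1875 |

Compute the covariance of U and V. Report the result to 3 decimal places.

0.121

E[U] = 2.8125,  E[V] = 4.3125
E[UV] = 12.25
cov(U,V) = E[UV] − E[U]E[V] = 12.25 − (2.8125)(4.3125) = 0.12109375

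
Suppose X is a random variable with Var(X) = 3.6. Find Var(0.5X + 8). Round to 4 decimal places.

Var(0.5X + 8) = (0.5)²·Var(X) = 0.25·3.6 = 0.9

0.9000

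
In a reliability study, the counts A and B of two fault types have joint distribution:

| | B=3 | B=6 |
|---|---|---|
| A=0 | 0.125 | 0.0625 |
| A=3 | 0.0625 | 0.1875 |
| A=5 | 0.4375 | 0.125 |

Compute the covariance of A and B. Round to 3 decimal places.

-0.445

E[A] = 3.5625,  E[B] = 4.125
E[AB] = 14.25
Cov(A,B) = E[AB] − E[A]E[B] = 14.25 − (3.5625)(4.125) = -0.4453125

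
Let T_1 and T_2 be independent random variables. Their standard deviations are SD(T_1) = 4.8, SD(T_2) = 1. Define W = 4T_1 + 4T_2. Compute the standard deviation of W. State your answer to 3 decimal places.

var(T_1) = 23.04, var(T_2) = 1
By independence, var(W) = (4)²var(T_1) + (4)²var(T_2)
= (4)²·23.04 + (4)²·1 = 384.64
SD(W) = √384.64 ≈ 19.612

19.612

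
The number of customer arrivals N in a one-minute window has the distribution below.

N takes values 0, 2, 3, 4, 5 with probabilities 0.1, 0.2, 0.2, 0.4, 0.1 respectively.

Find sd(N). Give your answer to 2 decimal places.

1.37

E[N] = (0)(0.1) + (2)(0.2) + (3)(0.2) + (4)(0.4) + (5)(0.1) = 3.1
E[N²] = (0)²(0.1) + (2)²(0.2) + (3)²(0.2) + (4)²(0.4) + (5)²(0.1) = 11.5
Var(N) = E[N²] − (E[N])² = 11.5 − (3.1)² = 1.89
sd(N) = √1.89 ≈ 1.37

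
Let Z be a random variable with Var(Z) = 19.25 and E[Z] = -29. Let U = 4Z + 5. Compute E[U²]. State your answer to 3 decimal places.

E[4Z + 5] = 4·-29 + 5 = -111
Var(4Z + 5) = (4)²·19.25 = 308
E[U²] = Var(U) + (E[U])² = 308 + (-111)² = 12629

12629.000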